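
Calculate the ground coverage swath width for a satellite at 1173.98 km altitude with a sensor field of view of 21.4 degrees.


FOV = 21.4 deg = 0.3735005 rad
swath = 2 * alt * tan(FOV/2) = 2 * 1173.98 * tan(0.1867502)
swath = 2 * 1173.98 * 0.188952
swath = 443.6516 km

443.6516 km


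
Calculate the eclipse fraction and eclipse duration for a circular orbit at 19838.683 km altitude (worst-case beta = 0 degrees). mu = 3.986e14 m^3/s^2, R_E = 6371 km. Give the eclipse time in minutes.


r = 26209.6830 km
T = 703.8054 min
Eclipse fraction = arcsin(R_E/r)/pi = arcsin(6371.0000/26209.6830)/pi
= arcsin(0.2430781)/pi = 0.07815713
Eclipse duration = 0.07815713 * 703.8054 = 55.0074 min

55.0074 minutes


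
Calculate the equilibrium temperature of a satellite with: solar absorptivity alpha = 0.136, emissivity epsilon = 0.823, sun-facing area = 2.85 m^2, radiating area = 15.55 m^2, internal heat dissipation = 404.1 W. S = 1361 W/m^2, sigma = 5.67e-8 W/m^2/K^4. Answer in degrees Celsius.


Numerator = alpha*S*A_sun + Q_int = 0.136*1361*2.85 + 404.1 = 931.6236 W
Denominator = eps*sigma*A_rad = 0.823*5.67e-8*15.55 = 7.2562676e-07 W/K^4
T^4 = 1.2838882e+09 K^4
T = 189.2918 K = -83.8582 C

-83.8582 degrees Celsius


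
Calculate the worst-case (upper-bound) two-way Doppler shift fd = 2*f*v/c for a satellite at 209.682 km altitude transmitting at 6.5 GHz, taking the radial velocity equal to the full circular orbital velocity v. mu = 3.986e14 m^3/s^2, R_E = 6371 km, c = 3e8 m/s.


r = 6.580682e+06 m
v = sqrt(mu/r) = 7782.7521 m/s (worst-case radial velocity)
f = 6.5 GHz = 6.5e+09 Hz
fd = 2*f*v/c = 2*6.5e+09*7782.7521/3.0e+08
fd = 337252.5890 Hz

337252.5890 Hz


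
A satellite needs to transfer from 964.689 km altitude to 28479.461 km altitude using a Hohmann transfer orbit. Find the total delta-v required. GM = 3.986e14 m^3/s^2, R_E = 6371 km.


r1 = 7335.6890 km = 7.335689e+06 m
r2 = 34850.4610 km = 3.4850461e+07 m
dv1 = sqrt(mu/r1)*(sqrt(2*r2/(r1+r2)) - 1) = 2103.7021 m/s
dv2 = sqrt(mu/r2)*(1 - sqrt(2*r1/(r1+r2))) = 1387.5161 m/s
total dv = |dv1| + |dv2| = 2103.7021 + 1387.5161 = 3491.2182 m/s = 3.4912 km/s

3.4912 km/s


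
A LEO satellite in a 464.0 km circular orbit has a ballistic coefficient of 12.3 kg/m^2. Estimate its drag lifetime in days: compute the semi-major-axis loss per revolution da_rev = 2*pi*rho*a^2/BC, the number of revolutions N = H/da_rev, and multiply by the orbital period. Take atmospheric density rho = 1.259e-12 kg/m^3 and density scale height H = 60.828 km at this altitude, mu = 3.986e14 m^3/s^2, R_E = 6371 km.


a = R_E + alt = 6835.0000 km = 6.835e+06 m
da_rev = 2*pi*rho*a^2/BC = 2*pi*1.259e-12*(6.835e+06)^2/12.3 = 30.045368 m per revolution
N = H/da_rev = 60828.0000 m / 30.045368 m = 2024.5384 revolutions
P = 2*pi*sqrt(a^3/mu) = 5623.6593 s
lifetime = N*P = 2024.5384 * 5623.6593 = 1.1385314e+07 s = 131.7745 days

131.7745 days


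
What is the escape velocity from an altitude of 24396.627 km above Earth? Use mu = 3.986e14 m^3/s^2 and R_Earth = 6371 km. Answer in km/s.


r = 6371.0 + 24396.627 = 30767.6270 km = 3.0767627e+07 m
v_esc = sqrt(2*mu/r) = sqrt(2*3.986e14 / 3.0767627e+07)
v_esc = 5090.2211 m/s = 5.0902 km/s

5.0902 km/s


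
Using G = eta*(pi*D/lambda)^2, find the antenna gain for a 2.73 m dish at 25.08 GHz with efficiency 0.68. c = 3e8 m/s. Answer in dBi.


lambda = c/f = 3e8 / 2.508e+10 = 0.01196172 m
G = eta*(pi*D/lambda)^2 = 0.68*(pi*2.73/0.01196172)^2
G = 349579.9429 (linear)
G = 10*log10(349579.9429) = 55.4355 dBi

55.4355 dBi


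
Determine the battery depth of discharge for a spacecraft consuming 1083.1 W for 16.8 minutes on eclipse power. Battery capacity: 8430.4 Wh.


E_used = P * t / 60 = 1083.1 * 16.8 / 60 = 303.2680 Wh
DOD = E_used / E_total * 100 = 303.2680 / 8430.4 * 100
DOD = 3.5973 %

3.5973 %


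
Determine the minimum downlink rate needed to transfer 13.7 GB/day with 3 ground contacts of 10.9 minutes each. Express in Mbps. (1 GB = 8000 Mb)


total contact time = 3 * 10.9 * 60 = 1962.0000 s
data = 13.7 GB = 109600.0000 Mb
rate = 109600.0000 / 1962.0000 = 55.8614 Mbps

55.8614 Mbps


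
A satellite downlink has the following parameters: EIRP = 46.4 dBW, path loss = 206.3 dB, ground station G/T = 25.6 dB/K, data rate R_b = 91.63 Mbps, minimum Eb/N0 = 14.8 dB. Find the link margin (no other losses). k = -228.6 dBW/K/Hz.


C/N0 = EIRP - FSPL + G/T - k = 46.4 - 206.3 + 25.6 - (-228.6)
C/N0 = 94.3000 dB-Hz
R_b = 91.63 Mbps = 9.163e+07 bps -> 10*log10(R_b) = 79.6204 dB-Hz
Eb/N0 = C/N0 - 10*log10(R_b) = 94.3000 - 79.6204 = 14.6796 dB
Margin = Eb/N0 - Eb/N0_req = 14.6796 - 14.8 = -0.1203769 dB (negative margin: link does not close)

-0.1204 dB


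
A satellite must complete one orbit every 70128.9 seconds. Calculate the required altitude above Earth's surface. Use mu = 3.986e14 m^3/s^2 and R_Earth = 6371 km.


T = 70128.9 s
r = (mu*T^2/(4*pi^2))^(1/3) = (3.986e14 * 70128.9^2 / (4*pi^2))^(1/3)
r = 3.675563e+07 m = 36755.6299 km
alt = r - R_E = 36755.6299 - 6371 = 30384.6299 km

30384.6299 km


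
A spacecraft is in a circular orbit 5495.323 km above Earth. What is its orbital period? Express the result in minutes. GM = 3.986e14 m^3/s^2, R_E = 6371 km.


r = 11866.3230 km = 1.1866323e+07 m
T = 2*pi*sqrt(r^3/mu) = 2*pi*sqrt(1.6708925e+21 / 3.986e14)
T = 12864.2796 s = 214.4047 min

214.4047 minutes


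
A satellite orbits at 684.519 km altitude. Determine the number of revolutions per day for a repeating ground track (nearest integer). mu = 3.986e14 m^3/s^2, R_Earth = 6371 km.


r = 7.055519e+06 m
T = 2*pi*sqrt(r^3/mu) = 5897.9987 s = 98.3000 min
revs/day = 1440 / 98.3000 = 14.6490
Rounded: 15 revolutions per day

15 revolutions per day


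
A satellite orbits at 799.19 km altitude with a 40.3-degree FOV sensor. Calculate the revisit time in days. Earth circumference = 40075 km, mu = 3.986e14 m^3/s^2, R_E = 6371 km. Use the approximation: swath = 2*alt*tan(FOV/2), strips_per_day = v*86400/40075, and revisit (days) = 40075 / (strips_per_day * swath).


swath = 2*799.19*tan(0.3516838) = 586.5062 km
v = sqrt(mu/r) = 7455.9556 m/s = 7.4560 km/s
strips/day = v*86400/40075 = 7.4560*86400/40075 = 16.0747
coverage/day = strips * swath = 16.0747 * 586.5062 = 9427.9248 km
revisit = 40075 / 9427.9248 = 4.2507 days

4.2507 days


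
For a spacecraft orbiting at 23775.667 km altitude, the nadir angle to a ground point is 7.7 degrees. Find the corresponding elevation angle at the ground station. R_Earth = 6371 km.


r = R_E + alt = 30146.6670 km
Law of sines in the satellite / Earth-center / ground-point triangle:
  sin(nadir)/R_E = sin(90 + el)/r  =>  cos(el) = (r/R_E)*sin(nadir)
cos(el) = (30146.6670 / 6371.0000) * sin(7.7 deg) = 0.6340036
el = arccos(0.6340036) = 50.6539 deg
(Earth-central angle = 90 - nadir - el = 31.6461 deg)

50.6539 degrees


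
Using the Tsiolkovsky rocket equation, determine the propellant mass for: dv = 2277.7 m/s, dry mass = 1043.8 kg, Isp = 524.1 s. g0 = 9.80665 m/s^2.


ve = Isp * g0 = 524.1 * 9.80665 = 5139.665265 m/s
mass ratio = exp(dv/ve) = exp(2277.7/5139.665265) = 1.55762333
m_prop = m_dry * (mr - 1) = 1043.8 * (1.55762333 - 1)
m_prop = 582.0472 kg

582.0472 kg


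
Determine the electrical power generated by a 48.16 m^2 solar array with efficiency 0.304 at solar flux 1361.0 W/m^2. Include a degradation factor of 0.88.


P = area * eta * S * degradation
P = 48.16 * 0.304 * 1361.0 * 0.88
P = 17534.8017 W

17534.8017 W


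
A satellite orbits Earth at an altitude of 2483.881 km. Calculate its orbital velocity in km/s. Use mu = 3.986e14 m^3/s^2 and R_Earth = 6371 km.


r = R_E + alt = 6371.0 + 2483.881 = 8854.8810 km = 8.854881e+06 m
v = sqrt(mu/r) = sqrt(3.986e14 / 8.854881e+06) = 6709.3011 m/s = 6.7093 km/s

6.7093 km/s


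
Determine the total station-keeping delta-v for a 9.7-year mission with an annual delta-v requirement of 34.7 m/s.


dV = rate * years = 34.7 * 9.7
dV = 336.5900 m/s

336.5900 m/s


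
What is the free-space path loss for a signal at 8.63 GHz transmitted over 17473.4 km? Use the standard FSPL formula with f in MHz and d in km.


f = 8.63 GHz = 8630.0000 MHz
d = 17473.4 km
FSPL = 32.44 + 20*log10(8630.0000) + 20*log10(17473.4)
FSPL = 32.44 + 78.7202 + 84.8475
FSPL = 196.0078 dB

196.0078 dB


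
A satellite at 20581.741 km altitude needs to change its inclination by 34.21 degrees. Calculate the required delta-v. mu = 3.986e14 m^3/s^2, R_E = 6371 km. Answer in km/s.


r = 26952.7410 km = 2.6952741e+07 m
V = sqrt(mu/r) = 3845.6272 m/s
di = 34.21 deg = 0.5970771 rad
dV = 2*V*sin(di/2) = 2*3845.6272*sin(0.2985386)
dV = 2262.1804 m/s = 2.2622 km/s

2.2622 km/s


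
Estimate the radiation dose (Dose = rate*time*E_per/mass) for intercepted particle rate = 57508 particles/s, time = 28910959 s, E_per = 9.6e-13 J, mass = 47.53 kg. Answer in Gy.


Total energy deposited = rate * time * E_per
  = 57508 * 28910959 * 9.6e-13 = 1.5961 J
Dose = E_total / mass = 1.5961 / 47.53
Dose = 0.03358104 Gy

0.0336 Gy


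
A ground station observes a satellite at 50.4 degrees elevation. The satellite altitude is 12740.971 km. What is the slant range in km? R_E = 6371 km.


h = 12740.971 km, el = 50.4 deg
d = -R_E*sin(el) + sqrt((R_E*sin(el))^2 + 2*R_E*h + h^2)
d = -6371.0000*sin(0.8796459) + sqrt((6371.0000*0.7705132)^2 + 2*6371.0000*12740.971 + 12740.971^2)
d = 13766.5919 km

13766.5919 km


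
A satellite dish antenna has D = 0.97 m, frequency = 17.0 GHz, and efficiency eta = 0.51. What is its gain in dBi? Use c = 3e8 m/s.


lambda = c/f = 3e8 / 1.7e+10 = 0.01764706 m
G = eta*(pi*D/lambda)^2 = 0.51*(pi*0.97/0.01764706)^2
G = 15207.8816 (linear)
G = 10*log10(15207.8816) = 41.8207 dBi

41.8207 dBi


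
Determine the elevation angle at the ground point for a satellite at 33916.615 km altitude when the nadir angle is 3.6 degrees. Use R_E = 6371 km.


r = R_E + alt = 40287.6150 km
Law of sines in the satellite / Earth-center / ground-point triangle:
  sin(nadir)/R_E = sin(90 + el)/r  =>  cos(el) = (r/R_E)*sin(nadir)
cos(el) = (40287.6150 / 6371.0000) * sin(3.6 deg) = 0.3970617
el = arccos(0.3970617) = 66.6054 deg
(Earth-central angle = 90 - nadir - el = 19.7946 deg)

66.6054 degrees


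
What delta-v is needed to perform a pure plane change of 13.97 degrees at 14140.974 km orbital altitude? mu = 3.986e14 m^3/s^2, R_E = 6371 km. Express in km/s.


r = 20511.9740 km = 2.0511974e+07 m
V = sqrt(mu/r) = 4408.2368 m/s
di = 13.97 deg = 0.2438225 rad
dV = 2*V*sin(di/2) = 2*4408.2368*sin(0.1219112)
dV = 1072.1669 m/s = 1.0722 km/s

1.0722 km/s


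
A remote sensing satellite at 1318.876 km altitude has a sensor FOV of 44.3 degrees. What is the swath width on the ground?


FOV = 44.3 deg = 0.7731809 rad
swath = 2 * alt * tan(FOV/2) = 2 * 1318.876 * tan(0.3865904)
swath = 2 * 1318.876 * 0.4070748
swath = 1073.7624 km

1073.7624 km


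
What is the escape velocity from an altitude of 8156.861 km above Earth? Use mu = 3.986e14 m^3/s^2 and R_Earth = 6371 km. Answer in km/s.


r = 6371.0 + 8156.861 = 14527.8610 km = 1.4527861e+07 m
v_esc = sqrt(2*mu/r) = sqrt(2*3.986e14 / 1.4527861e+07)
v_esc = 7407.6901 m/s = 7.4077 km/s

7.4077 km/s


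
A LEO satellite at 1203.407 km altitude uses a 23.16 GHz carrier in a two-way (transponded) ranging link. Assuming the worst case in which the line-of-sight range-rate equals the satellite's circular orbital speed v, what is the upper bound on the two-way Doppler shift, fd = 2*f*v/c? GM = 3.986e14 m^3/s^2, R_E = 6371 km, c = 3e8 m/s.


r = 7.574407e+06 m
v = sqrt(mu/r) = 7254.2802 m/s (worst-case radial velocity)
f = 23.16 GHz = 2.316e+10 Hz
fd = 2*f*v/c = 2*2.316e+10*7254.2802/3.0e+08
fd = 1.1200609e+06 Hz

1.1201e+06 Hz


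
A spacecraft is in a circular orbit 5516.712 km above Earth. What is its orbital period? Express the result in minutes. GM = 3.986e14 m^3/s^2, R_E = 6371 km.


r = 11887.7120 km = 1.1887712e+07 m
T = 2*pi*sqrt(r^3/mu) = 2*pi*sqrt(1.6799441e+21 / 3.986e14)
T = 12899.0770 s = 214.9846 min

214.9846 minutes


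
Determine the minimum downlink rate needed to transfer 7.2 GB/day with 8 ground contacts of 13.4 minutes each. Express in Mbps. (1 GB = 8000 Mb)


total contact time = 8 * 13.4 * 60 = 6432.0000 s
data = 7.2 GB = 57600.0000 Mb
rate = 57600.0000 / 6432.0000 = 8.9552 Mbps

8.9552 Mbps


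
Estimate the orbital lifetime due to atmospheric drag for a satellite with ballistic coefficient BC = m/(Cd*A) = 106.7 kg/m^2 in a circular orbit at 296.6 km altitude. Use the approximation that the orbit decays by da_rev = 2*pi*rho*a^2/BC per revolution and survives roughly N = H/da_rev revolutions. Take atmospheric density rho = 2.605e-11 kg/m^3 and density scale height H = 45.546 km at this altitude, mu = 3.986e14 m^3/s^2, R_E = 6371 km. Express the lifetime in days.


a = R_E + alt = 6667.6000 km = 6.6676e+06 m
da_rev = 2*pi*rho*a^2/BC = 2*pi*2.605e-11*(6.6676e+06)^2/106.7 = 68.196526 m per revolution
N = H/da_rev = 45546.0000 m / 68.196526 m = 667.8639 revolutions
P = 2*pi*sqrt(a^3/mu) = 5418.3309 s
lifetime = N*P = 667.8639 * 5418.3309 = 3.6187078e+06 s = 41.8832 days

41.8832 days


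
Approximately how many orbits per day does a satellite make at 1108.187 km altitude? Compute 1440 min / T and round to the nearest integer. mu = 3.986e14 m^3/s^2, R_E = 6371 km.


r = 7.479187e+06 m
T = 2*pi*sqrt(r^3/mu) = 6437.1378 s = 107.2856 min
revs/day = 1440 / 107.2856 = 13.4221
Rounded: 13 revolutions per day

13 revolutions per day


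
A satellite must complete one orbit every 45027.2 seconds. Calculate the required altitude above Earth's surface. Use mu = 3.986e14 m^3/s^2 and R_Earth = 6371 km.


T = 45027.2 s
r = (mu*T^2/(4*pi^2))^(1/3) = (3.986e14 * 45027.2^2 / (4*pi^2))^(1/3)
r = 2.7355363e+07 m = 27355.3629 km
alt = r - R_E = 27355.3629 - 6371 = 20984.3629 km

20984.3629 km


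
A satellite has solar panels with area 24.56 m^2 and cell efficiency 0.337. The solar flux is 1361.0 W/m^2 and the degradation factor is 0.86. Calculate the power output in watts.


P = area * eta * S * degradation
P = 24.56 * 0.337 * 1361.0 * 0.86
P = 9687.5697 W

9687.5697 W


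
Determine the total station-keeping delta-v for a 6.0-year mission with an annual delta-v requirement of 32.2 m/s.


dV = rate * years = 32.2 * 6.0
dV = 193.2000 m/s

193.2000 m/s


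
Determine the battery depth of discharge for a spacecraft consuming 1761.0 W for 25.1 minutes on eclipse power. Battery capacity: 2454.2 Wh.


E_used = P * t / 60 = 1761.0 * 25.1 / 60 = 736.6850 Wh
DOD = E_used / E_total * 100 = 736.6850 / 2454.2 * 100
DOD = 30.0173 %

30.0173 %


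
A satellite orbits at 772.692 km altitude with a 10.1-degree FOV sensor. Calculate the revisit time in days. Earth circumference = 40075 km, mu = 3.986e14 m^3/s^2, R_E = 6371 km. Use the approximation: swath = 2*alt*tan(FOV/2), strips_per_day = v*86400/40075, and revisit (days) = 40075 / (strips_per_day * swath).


swath = 2*772.692*tan(0.08813913) = 136.5626 km
v = sqrt(mu/r) = 7469.7710 m/s = 7.4698 km/s
strips/day = v*86400/40075 = 7.4698*86400/40075 = 16.1045
coverage/day = strips * swath = 16.1045 * 136.5626 = 2199.2738 km
revisit = 40075 / 2199.2738 = 18.2219 days

18.2219 days


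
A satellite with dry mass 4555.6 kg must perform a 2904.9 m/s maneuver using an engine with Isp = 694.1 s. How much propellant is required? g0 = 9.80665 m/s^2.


ve = Isp * g0 = 694.1 * 9.80665 = 6806.795765 m/s
mass ratio = exp(dv/ve) = exp(2904.9/6806.795765) = 1.53229204
m_prop = m_dry * (mr - 1) = 4555.6 * (1.53229204 - 1)
m_prop = 2424.9096 kg

2424.9096 kg


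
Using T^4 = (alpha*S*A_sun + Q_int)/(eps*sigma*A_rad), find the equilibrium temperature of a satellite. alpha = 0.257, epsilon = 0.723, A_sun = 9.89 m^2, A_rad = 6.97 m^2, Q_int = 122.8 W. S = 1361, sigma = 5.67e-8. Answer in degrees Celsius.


Numerator = alpha*S*A_sun + Q_int = 0.257*1361*9.89 + 122.8 = 3582.0945 W
Denominator = eps*sigma*A_rad = 0.723*5.67e-8*6.97 = 2.8572888e-07 W/K^4
T^4 = 1.2536691e+10 K^4
T = 334.6152 K = 61.4652 C

61.4652 degrees Celsius


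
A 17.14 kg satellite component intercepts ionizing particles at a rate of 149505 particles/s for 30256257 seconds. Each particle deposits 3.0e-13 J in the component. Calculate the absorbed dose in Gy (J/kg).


Total energy deposited = rate * time * E_per
  = 149505 * 30256257 * 3.0e-13 = 1.3570 J
Dose = E_total / mass = 1.3570 / 17.14
Dose = 0.07917378 Gy

0.0792 Gy


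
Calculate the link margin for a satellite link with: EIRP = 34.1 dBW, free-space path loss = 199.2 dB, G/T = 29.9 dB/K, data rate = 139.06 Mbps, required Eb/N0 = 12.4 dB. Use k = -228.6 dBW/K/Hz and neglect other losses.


C/N0 = EIRP - FSPL + G/T - k = 34.1 - 199.2 + 29.9 - (-228.6)
C/N0 = 93.4000 dB-Hz
R_b = 139.06 Mbps = 1.3906e+08 bps -> 10*log10(R_b) = 81.4320 dB-Hz
Eb/N0 = C/N0 - 10*log10(R_b) = 93.4000 - 81.4320 = 11.9680 dB
Margin = Eb/N0 - Eb/N0_req = 11.9680 - 12.4 = -0.4320223 dB (negative margin: link does not close)

-0.4320 dB


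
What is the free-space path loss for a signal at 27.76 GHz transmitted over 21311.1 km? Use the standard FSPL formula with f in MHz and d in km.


f = 27.76 GHz = 27760.0000 MHz
d = 21311.1 km
FSPL = 32.44 + 20*log10(27760.0000) + 20*log10(21311.1)
FSPL = 32.44 + 88.8684 + 86.5721
FSPL = 207.8805 dB

207.8805 dB


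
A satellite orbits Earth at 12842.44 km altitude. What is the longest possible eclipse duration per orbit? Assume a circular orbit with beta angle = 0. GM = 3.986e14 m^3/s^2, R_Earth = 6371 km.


r = 19213.4400 km
T = 441.7410 min
Eclipse fraction = arcsin(R_E/r)/pi = arcsin(6371.0000/19213.4400)/pi
= arcsin(0.3315908)/pi = 0.1075853
Eclipse duration = 0.1075853 * 441.7410 = 47.5248 min

47.5248 minutes


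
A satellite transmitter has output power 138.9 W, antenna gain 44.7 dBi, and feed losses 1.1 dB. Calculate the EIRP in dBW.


Pt = 138.9 W = 21.4270 dBW
EIRP = Pt_dBW + Gt - losses = 21.4270 + 44.7 - 1.1 = 65.0270 dBW

65.0270 dBW


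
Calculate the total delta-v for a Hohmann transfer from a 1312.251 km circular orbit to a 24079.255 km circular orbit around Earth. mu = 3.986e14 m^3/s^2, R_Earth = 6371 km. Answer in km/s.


r1 = 7683.2510 km = 7.683251e+06 m
r2 = 30450.2550 km = 3.0450255e+07 m
dv1 = sqrt(mu/r1)*(sqrt(2*r2/(r1+r2)) - 1) = 1899.6303 m/s
dv2 = sqrt(mu/r2)*(1 - sqrt(2*r1/(r1+r2))) = 1321.3223 m/s
total dv = |dv1| + |dv2| = 1899.6303 + 1321.3223 = 3220.9527 m/s = 3.2210 km/s

3.2210 km/s


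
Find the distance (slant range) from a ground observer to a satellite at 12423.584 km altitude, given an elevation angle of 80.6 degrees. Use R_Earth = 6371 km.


h = 12423.584 km, el = 80.6 deg
d = -R_E*sin(el) + sqrt((R_E*sin(el))^2 + 2*R_E*h + h^2)
d = -6371.0000*sin(1.4067) + sqrt((6371.0000*0.9865722)^2 + 2*6371.0000*12423.584 + 12423.584^2)
d = 12480.3060 km

12480.3060 km


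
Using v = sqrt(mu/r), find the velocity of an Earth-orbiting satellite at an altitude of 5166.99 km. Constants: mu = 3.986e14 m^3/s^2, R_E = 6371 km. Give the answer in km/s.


r = R_E + alt = 6371.0 + 5166.99 = 11537.9900 km = 1.153799e+07 m
v = sqrt(mu/r) = sqrt(3.986e14 / 1.153799e+07) = 5877.6479 m/s = 5.8776 km/s

5.8776 km/s


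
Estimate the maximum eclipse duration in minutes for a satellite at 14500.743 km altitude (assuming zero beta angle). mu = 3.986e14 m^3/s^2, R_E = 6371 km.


r = 20871.7430 km
T = 500.1474 min
Eclipse fraction = arcsin(R_E/r)/pi = arcsin(6371.0000/20871.7430)/pi
= arcsin(0.3052452)/pi = 0.09873843
Eclipse duration = 0.09873843 * 500.1474 = 49.3838 min

49.3838 minutes


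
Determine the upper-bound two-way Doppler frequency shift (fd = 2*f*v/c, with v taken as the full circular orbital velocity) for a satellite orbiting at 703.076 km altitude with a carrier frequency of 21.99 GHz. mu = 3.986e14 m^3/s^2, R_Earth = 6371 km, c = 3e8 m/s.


r = 7.074076e+06 m
v = sqrt(mu/r) = 7506.4360 m/s (worst-case radial velocity)
f = 21.99 GHz = 2.199e+10 Hz
fd = 2*f*v/c = 2*2.199e+10*7506.4360/3.0e+08
fd = 1.1004435e+06 Hz

1.1004e+06 Hz


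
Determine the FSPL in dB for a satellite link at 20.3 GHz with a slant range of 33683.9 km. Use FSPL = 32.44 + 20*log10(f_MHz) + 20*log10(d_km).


f = 20.3 GHz = 20300.0000 MHz
d = 33683.9 km
FSPL = 32.44 + 20*log10(20300.0000) + 20*log10(33683.9)
FSPL = 32.44 + 86.1499 + 90.5484
FSPL = 209.1384 dB

209.1384 dB


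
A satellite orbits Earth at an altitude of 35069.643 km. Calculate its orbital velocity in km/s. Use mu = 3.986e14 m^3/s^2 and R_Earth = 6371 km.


r = R_E + alt = 6371.0 + 35069.643 = 41440.6430 km = 4.1440643e+07 m
v = sqrt(mu/r) = sqrt(3.986e14 / 4.1440643e+07) = 3101.3830 m/s = 3.1014 km/s

3.1014 km/s


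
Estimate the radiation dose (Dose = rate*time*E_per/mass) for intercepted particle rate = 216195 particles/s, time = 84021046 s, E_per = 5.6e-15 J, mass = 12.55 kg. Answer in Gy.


Total energy deposited = rate * time * E_per
  = 216195 * 84021046 * 5.6e-15 = 0.1017236 J
Dose = E_total / mass = 0.1017236 / 12.55
Dose = 0.008105467 Gy

0.0081 Gy


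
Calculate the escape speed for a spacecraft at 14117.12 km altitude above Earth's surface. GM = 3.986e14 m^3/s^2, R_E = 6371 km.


r = 6371.0 + 14117.12 = 20488.1200 km = 2.048812e+07 m
v_esc = sqrt(2*mu/r) = sqrt(2*3.986e14 / 2.048812e+07)
v_esc = 6237.8164 m/s = 6.2378 km/s

6.2378 km/s


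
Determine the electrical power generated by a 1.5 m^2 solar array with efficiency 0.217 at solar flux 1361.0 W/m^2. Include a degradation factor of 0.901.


P = area * eta * S * degradation
P = 1.5 * 0.217 * 1361.0 * 0.901
P = 399.1480 W

399.1480 W


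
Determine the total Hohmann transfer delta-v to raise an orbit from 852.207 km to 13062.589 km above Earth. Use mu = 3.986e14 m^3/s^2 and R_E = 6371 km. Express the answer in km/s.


r1 = 7223.2070 km = 7.223207e+06 m
r2 = 19433.5890 km = 1.9433589e+07 m
dv1 = sqrt(mu/r1)*(sqrt(2*r2/(r1+r2)) - 1) = 1541.4307 m/s
dv2 = sqrt(mu/r2)*(1 - sqrt(2*r1/(r1+r2))) = 1194.8739 m/s
total dv = |dv1| + |dv2| = 1541.4307 + 1194.8739 = 2736.3045 m/s = 2.7363 km/s

2.7363 km/s


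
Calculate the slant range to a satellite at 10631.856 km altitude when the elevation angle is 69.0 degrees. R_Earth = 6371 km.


h = 10631.856 km, el = 69.0 deg
d = -R_E*sin(el) + sqrt((R_E*sin(el))^2 + 2*R_E*h + h^2)
d = -6371.0000*sin(1.2043) + sqrt((6371.0000*0.9335804)^2 + 2*6371.0000*10631.856 + 10631.856^2)
d = 10901.0250 km

10901.0250 km


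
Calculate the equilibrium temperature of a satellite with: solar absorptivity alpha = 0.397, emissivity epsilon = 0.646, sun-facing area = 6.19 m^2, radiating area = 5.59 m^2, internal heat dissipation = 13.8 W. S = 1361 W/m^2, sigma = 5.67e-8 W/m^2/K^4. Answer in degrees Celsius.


Numerator = alpha*S*A_sun + Q_int = 0.397*1361*6.19 + 13.8 = 3358.3622 W
Denominator = eps*sigma*A_rad = 0.646*5.67e-8*5.59 = 2.0475164e-07 W/K^4
T^4 = 1.6402126e+10 K^4
T = 357.8698 K = 84.7198 C

84.7198 degrees Celsius


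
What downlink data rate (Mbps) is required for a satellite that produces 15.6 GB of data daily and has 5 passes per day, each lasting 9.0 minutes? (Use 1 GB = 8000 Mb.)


total contact time = 5 * 9.0 * 60 = 2700.0000 s
data = 15.6 GB = 124800.0000 Mb
rate = 124800.0000 / 2700.0000 = 46.2222 Mbps

46.2222 Mbps


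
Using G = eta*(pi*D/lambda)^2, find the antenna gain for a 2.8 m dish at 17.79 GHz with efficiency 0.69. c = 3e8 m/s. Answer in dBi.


lambda = c/f = 3e8 / 1.779e+10 = 0.01686341 m
G = eta*(pi*D/lambda)^2 = 0.69*(pi*2.8/0.01686341)^2
G = 187747.5531 (linear)
G = 10*log10(187747.5531) = 52.7357 dBi

52.7357 dBi


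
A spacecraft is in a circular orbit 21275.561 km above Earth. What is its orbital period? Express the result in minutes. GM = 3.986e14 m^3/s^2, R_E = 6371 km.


r = 27646.5610 km = 2.7646561e+07 m
T = 2*pi*sqrt(r^3/mu) = 2*pi*sqrt(2.1131161e+22 / 3.986e14)
T = 45748.0825 s = 762.4680 min

762.4680 minutes


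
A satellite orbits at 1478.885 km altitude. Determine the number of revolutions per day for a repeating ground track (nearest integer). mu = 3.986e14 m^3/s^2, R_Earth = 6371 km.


r = 7.849885e+06 m
T = 2*pi*sqrt(r^3/mu) = 6921.5947 s = 115.3599 min
revs/day = 1440 / 115.3599 = 12.4827
Rounded: 12 revolutions per day

12 revolutions per day


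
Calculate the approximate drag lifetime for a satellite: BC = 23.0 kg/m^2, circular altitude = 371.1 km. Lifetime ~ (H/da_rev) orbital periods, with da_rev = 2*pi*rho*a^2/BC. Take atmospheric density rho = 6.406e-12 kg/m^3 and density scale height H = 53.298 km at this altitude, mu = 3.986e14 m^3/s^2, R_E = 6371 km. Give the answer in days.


a = R_E + alt = 6742.1000 km = 6.7421e+06 m
da_rev = 2*pi*rho*a^2/BC = 2*pi*6.406e-12*(6.7421e+06)^2/23.0 = 79.548015 m per revolution
N = H/da_rev = 53298.0000 m / 79.548015 m = 670.0104 revolutions
P = 2*pi*sqrt(a^3/mu) = 5509.3962 s
lifetime = N*P = 670.0104 * 5509.3962 = 3.6913529e+06 s = 42.7240 days

42.7240 days


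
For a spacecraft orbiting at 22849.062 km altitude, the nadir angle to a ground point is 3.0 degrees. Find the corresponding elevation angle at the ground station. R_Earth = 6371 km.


r = R_E + alt = 29220.0620 km
Law of sines in the satellite / Earth-center / ground-point triangle:
  sin(nadir)/R_E = sin(90 + el)/r  =>  cos(el) = (r/R_E)*sin(nadir)
cos(el) = (29220.0620 / 6371.0000) * sin(3.0 deg) = 0.2400345
el = arccos(0.2400345) = 76.1114 deg
(Earth-central angle = 90 - nadir - el = 10.8886 deg)

76.1114 degrees


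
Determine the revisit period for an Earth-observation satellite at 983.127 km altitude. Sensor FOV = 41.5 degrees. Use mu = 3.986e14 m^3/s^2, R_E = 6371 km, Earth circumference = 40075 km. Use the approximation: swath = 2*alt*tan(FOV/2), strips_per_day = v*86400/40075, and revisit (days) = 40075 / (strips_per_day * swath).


swath = 2*983.127*tan(0.3621558) = 744.9470 km
v = sqrt(mu/r) = 7362.1233 m/s = 7.3621 km/s
strips/day = v*86400/40075 = 7.3621*86400/40075 = 15.8724
coverage/day = strips * swath = 15.8724 * 744.9470 = 11824.1157 km
revisit = 40075 / 11824.1157 = 3.3893 days

3.3893 days


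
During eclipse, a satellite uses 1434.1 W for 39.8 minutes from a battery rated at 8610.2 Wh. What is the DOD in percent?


E_used = P * t / 60 = 1434.1 * 39.8 / 60 = 951.2863 Wh
DOD = E_used / E_total * 100 = 951.2863 / 8610.2 * 100
DOD = 11.0484 %

11.0484 %


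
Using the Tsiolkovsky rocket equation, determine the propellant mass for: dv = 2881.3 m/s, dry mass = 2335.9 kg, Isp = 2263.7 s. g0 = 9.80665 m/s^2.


ve = Isp * g0 = 2263.7 * 9.80665 = 22199.313605 m/s
mass ratio = exp(dv/ve) = exp(2881.3/22199.313605) = 1.13859187
m_prop = m_dry * (mr - 1) = 2335.9 * (1.13859187 - 1)
m_prop = 323.7368 kg

323.7368 kg


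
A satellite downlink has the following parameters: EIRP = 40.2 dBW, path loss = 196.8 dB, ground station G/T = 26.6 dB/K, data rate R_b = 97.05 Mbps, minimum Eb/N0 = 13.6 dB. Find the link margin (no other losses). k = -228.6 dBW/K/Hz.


C/N0 = EIRP - FSPL + G/T - k = 40.2 - 196.8 + 26.6 - (-228.6)
C/N0 = 98.6000 dB-Hz
R_b = 97.05 Mbps = 9.705e+07 bps -> 10*log10(R_b) = 79.8700 dB-Hz
Eb/N0 = C/N0 - 10*log10(R_b) = 98.6000 - 79.8700 = 18.7300 dB
Margin = Eb/N0 - Eb/N0_req = 18.7300 - 13.6 = 5.1300 dB (link closes)

5.1300 dB


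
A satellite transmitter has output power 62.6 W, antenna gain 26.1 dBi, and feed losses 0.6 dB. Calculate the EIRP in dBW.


Pt = 62.6 W = 17.9657 dBW
EIRP = Pt_dBW + Gt - losses = 17.9657 + 26.1 - 0.6 = 43.4657 dBW

43.4657 dBW


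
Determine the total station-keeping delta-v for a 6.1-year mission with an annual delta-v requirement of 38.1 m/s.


dV = rate * years = 38.1 * 6.1
dV = 232.4100 m/s

232.4100 m/s


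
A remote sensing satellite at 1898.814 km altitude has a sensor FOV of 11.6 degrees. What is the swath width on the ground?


FOV = 11.6 deg = 0.2024582 rad
swath = 2 * alt * tan(FOV/2) = 2 * 1898.814 * tan(0.1012291)
swath = 2 * 1898.814 * 0.1015763
swath = 385.7490 km

385.7490 km


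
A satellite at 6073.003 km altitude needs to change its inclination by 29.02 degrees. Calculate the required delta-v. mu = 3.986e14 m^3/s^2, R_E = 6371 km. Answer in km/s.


r = 12444.0030 km = 1.2444003e+07 m
V = sqrt(mu/r) = 5659.6372 m/s
di = 29.02 deg = 0.5064945 rad
dV = 2*V*sin(di/2) = 2*5659.6372*sin(0.2532473)
dV = 2836.0326 m/s = 2.8360 km/s

2.8360 km/s


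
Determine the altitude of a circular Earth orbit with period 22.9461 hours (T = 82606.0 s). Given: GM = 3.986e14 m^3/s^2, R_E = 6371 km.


T = 82606.0 s
r = (mu*T^2/(4*pi^2))^(1/3) = (3.986e14 * 82606.0^2 / (4*pi^2))^(1/3)
r = 4.0995254e+07 m = 40995.2540 km
alt = r - R_E = 40995.2540 - 6371 = 34624.2540 km

34624.2540 km


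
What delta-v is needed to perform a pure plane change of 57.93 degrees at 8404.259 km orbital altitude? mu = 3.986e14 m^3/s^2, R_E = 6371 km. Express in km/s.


r = 14775.2590 km = 1.4775259e+07 m
V = sqrt(mu/r) = 5193.9898 m/s
di = 57.93 deg = 1.0111 rad
dV = 2*V*sin(di/2) = 2*5193.9898*sin(0.5055346)
dV = 5030.6415 m/s = 5.0306 km/s

5.0306 km/s


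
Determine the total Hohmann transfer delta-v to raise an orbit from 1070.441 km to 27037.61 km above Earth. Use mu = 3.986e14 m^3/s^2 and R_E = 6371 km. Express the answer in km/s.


r1 = 7441.4410 km = 7.441441e+06 m
r2 = 33408.6100 km = 3.340861e+07 m
dv1 = sqrt(mu/r1)*(sqrt(2*r2/(r1+r2)) - 1) = 2041.4583 m/s
dv2 = sqrt(mu/r2)*(1 - sqrt(2*r1/(r1+r2))) = 1369.2292 m/s
total dv = |dv1| + |dv2| = 2041.4583 + 1369.2292 = 3410.6875 m/s = 3.4107 km/s

3.4107 km/s


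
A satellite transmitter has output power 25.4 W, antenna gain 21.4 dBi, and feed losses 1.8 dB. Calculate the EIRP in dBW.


Pt = 25.4 W = 14.0483 dBW
EIRP = Pt_dBW + Gt - losses = 14.0483 + 21.4 - 1.8 = 33.6483 dBW

33.6483 dBW


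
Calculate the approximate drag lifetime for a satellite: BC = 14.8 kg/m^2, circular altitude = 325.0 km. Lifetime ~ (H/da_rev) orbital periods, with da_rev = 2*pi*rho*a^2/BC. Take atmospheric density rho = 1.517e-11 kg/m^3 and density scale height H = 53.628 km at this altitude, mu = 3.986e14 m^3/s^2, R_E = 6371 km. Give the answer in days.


a = R_E + alt = 6696.0000 km = 6.696e+06 m
da_rev = 2*pi*rho*a^2/BC = 2*pi*1.517e-11*(6.696e+06)^2/14.8 = 288.758398 m per revolution
N = H/da_rev = 53628.0000 m / 288.758398 m = 185.7193 revolutions
P = 2*pi*sqrt(a^3/mu) = 5452.9861 s
lifetime = N*P = 185.7193 * 5452.9861 = 1.0127246e+06 s = 11.7213 days

11.7213 days


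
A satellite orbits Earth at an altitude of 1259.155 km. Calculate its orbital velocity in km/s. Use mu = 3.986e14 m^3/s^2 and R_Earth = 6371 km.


r = R_E + alt = 6371.0 + 1259.155 = 7630.1550 km = 7.630155e+06 m
v = sqrt(mu/r) = sqrt(3.986e14 / 7.630155e+06) = 7227.7308 m/s = 7.2277 km/s

7.2277 km/s


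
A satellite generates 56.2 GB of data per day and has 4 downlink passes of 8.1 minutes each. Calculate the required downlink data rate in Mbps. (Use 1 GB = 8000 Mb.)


total contact time = 4 * 8.1 * 60 = 1944.0000 s
data = 56.2 GB = 449600.0000 Mb
rate = 449600.0000 / 1944.0000 = 231.2757 Mbps

231.2757 Mbps


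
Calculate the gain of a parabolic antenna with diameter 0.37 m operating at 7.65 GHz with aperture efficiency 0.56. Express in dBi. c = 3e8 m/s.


lambda = c/f = 3e8 / 7.65e+09 = 0.03921569 m
G = eta*(pi*D/lambda)^2 = 0.56*(pi*0.37/0.03921569)^2
G = 492.0073 (linear)
G = 10*log10(492.0073) = 26.9197 dBi

26.9197 dBi


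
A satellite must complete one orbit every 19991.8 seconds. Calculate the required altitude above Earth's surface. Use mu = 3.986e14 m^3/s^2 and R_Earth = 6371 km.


T = 19991.8 s
r = (mu*T^2/(4*pi^2))^(1/3) = (3.986e14 * 19991.8^2 / (4*pi^2))^(1/3)
r = 1.5920637e+07 m = 15920.6374 km
alt = r - R_E = 15920.6374 - 6371 = 9549.6374 km

9549.6374 km


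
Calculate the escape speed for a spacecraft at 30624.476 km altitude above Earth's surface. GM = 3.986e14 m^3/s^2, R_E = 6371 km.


r = 6371.0 + 30624.476 = 36995.4760 km = 3.6995476e+07 m
v_esc = sqrt(2*mu/r) = sqrt(2*3.986e14 / 3.6995476e+07)
v_esc = 4642.0449 m/s = 4.6420 km/s

4.6420 km/s


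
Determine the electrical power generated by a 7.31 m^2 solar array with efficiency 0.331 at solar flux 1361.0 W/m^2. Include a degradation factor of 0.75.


P = area * eta * S * degradation
P = 7.31 * 0.331 * 1361.0 * 0.75
P = 2469.8169 W

2469.8169 W


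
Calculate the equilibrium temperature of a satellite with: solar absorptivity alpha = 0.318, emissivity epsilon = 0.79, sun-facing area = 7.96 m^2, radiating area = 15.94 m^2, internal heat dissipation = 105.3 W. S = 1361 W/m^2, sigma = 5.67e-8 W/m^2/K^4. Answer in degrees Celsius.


Numerator = alpha*S*A_sun + Q_int = 0.318*1361*7.96 + 105.3 = 3550.3721 W
Denominator = eps*sigma*A_rad = 0.79*5.67e-8*15.94 = 7.1400042e-07 W/K^4
T^4 = 4.972507e+09 K^4
T = 265.5485 K = -7.6015 C

-7.6015 degrees Celsius


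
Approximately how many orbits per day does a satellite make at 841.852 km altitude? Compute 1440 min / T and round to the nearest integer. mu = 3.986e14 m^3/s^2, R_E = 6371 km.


r = 7.212852e+06 m
T = 2*pi*sqrt(r^3/mu) = 6096.3761 s = 101.6063 min
revs/day = 1440 / 101.6063 = 14.1724
Rounded: 14 revolutions per day

14 revolutions per day


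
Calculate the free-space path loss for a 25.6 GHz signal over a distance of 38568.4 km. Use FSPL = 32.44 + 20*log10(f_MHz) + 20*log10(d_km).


f = 25.6 GHz = 25600.0000 MHz
d = 38568.4 km
FSPL = 32.44 + 20*log10(25600.0000) + 20*log10(38568.4)
FSPL = 32.44 + 88.1648 + 91.7246
FSPL = 212.3294 dB

212.3294 dB


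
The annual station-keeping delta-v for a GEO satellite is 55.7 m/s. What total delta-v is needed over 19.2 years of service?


dV = rate * years = 55.7 * 19.2
dV = 1069.4400 m/s

1069.4400 m/s


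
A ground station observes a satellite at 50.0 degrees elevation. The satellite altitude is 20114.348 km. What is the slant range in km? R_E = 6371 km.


h = 20114.348 km, el = 50.0 deg
d = -R_E*sin(el) + sqrt((R_E*sin(el))^2 + 2*R_E*h + h^2)
d = -6371.0000*sin(0.8726646) + sqrt((6371.0000*0.7660444)^2 + 2*6371.0000*20114.348 + 20114.348^2)
d = 21286.3609 km

21286.3609 km


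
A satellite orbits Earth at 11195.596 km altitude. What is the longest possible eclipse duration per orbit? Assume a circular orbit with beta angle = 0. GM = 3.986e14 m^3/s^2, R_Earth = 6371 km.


r = 17566.5960 km
T = 386.1814 min
Eclipse fraction = arcsin(R_E/r)/pi = arcsin(6371.0000/17566.5960)/pi
= arcsin(0.362677)/pi = 0.1181372
Eclipse duration = 0.1181372 * 386.1814 = 45.6224 min

45.6224 minutes


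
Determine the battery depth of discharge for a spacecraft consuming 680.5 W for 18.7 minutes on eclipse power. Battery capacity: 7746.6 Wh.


E_used = P * t / 60 = 680.5 * 18.7 / 60 = 212.0892 Wh
DOD = E_used / E_total * 100 = 212.0892 / 7746.6 * 100
DOD = 2.7378 %

2.7378 %


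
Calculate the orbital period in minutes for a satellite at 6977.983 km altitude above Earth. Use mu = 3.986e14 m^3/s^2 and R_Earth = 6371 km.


r = 13348.9830 km = 1.3348983e+07 m
T = 2*pi*sqrt(r^3/mu) = 2*pi*sqrt(2.3787267e+21 / 3.986e14)
T = 15349.1203 s = 255.8187 min

255.8187 minutes


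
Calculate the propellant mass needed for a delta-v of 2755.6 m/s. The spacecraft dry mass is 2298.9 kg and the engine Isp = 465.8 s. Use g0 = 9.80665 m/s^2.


ve = Isp * g0 = 465.8 * 9.80665 = 4567.937570 m/s
mass ratio = exp(dv/ve) = exp(2755.6/4567.937570) = 1.82804698
m_prop = m_dry * (mr - 1) = 2298.9 * (1.82804698 - 1)
m_prop = 1903.5972 kg

1903.5972 kg


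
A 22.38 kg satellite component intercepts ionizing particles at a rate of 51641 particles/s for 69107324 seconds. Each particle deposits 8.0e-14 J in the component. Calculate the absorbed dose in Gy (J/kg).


Total energy deposited = rate * time * E_per
  = 51641 * 69107324 * 8.0e-14 = 0.2855017 J
Dose = E_total / mass = 0.2855017 / 22.38
Dose = 0.012757 Gy

0.0128 Gy


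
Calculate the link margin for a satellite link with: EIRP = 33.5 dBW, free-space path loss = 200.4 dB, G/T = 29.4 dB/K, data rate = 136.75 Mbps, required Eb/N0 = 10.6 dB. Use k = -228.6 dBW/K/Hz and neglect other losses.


C/N0 = EIRP - FSPL + G/T - k = 33.5 - 200.4 + 29.4 - (-228.6)
C/N0 = 91.1000 dB-Hz
R_b = 136.75 Mbps = 1.3675e+08 bps -> 10*log10(R_b) = 81.3593 dB-Hz
Eb/N0 = C/N0 - 10*log10(R_b) = 91.1000 - 81.3593 = 9.7407 dB
Margin = Eb/N0 - Eb/N0_req = 9.7407 - 10.6 = -0.8592734 dB (negative margin: link does not close)

-0.8593 dB


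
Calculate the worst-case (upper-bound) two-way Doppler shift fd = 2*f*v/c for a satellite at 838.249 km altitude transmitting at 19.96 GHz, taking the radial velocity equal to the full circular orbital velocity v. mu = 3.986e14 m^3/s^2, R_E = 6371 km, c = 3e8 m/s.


r = 7.209249e+06 m
v = sqrt(mu/r) = 7435.7304 m/s (worst-case radial velocity)
f = 19.96 GHz = 1.996e+10 Hz
fd = 2*f*v/c = 2*1.996e+10*7435.7304/3.0e+08
fd = 989447.8568 Hz

989447.8568 Hz


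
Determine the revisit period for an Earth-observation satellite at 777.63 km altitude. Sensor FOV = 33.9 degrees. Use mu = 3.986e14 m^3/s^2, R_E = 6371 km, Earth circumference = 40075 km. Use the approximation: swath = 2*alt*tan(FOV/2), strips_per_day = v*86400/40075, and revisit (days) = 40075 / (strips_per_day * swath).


swath = 2*777.63*tan(0.2958333) = 474.0070 km
v = sqrt(mu/r) = 7467.1906 m/s = 7.4672 km/s
strips/day = v*86400/40075 = 7.4672*86400/40075 = 16.0989
coverage/day = strips * swath = 16.0989 * 474.0070 = 7631.0134 km
revisit = 40075 / 7631.0134 = 5.2516 days

5.2516 days


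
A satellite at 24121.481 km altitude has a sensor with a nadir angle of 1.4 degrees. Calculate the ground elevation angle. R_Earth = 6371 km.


r = R_E + alt = 30492.4810 km
Law of sines in the satellite / Earth-center / ground-point triangle:
  sin(nadir)/R_E = sin(90 + el)/r  =>  cos(el) = (r/R_E)*sin(nadir)
cos(el) = (30492.4810 / 6371.0000) * sin(1.4 deg) = 0.1169358
el = arccos(0.1169358) = 83.2847 deg
(Earth-central angle = 90 - nadir - el = 5.3153 deg)

83.2847 degrees


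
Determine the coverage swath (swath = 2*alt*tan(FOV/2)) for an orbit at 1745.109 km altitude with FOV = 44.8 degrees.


FOV = 44.8 deg = 0.7819075 rad
swath = 2 * alt * tan(FOV/2) = 2 * 1745.109 * tan(0.3909538)
swath = 2 * 1745.109 * 0.4121703
swath = 1438.5641 km

1438.5641 km


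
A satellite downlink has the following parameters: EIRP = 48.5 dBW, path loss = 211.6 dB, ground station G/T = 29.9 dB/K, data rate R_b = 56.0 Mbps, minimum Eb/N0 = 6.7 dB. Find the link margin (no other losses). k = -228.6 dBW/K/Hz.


C/N0 = EIRP - FSPL + G/T - k = 48.5 - 211.6 + 29.9 - (-228.6)
C/N0 = 95.4000 dB-Hz
R_b = 56.0 Mbps = 5.6e+07 bps -> 10*log10(R_b) = 77.4819 dB-Hz
Eb/N0 = C/N0 - 10*log10(R_b) = 95.4000 - 77.4819 = 17.9181 dB
Margin = Eb/N0 - Eb/N0_req = 17.9181 - 6.7 = 11.2181 dB (link closes)

11.2181 dB


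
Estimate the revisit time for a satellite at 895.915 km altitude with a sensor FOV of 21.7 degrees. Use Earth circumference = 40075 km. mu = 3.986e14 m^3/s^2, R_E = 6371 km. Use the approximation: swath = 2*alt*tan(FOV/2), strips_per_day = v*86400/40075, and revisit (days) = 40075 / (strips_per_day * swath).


swath = 2*895.915*tan(0.1893682) = 343.4307 km
v = sqrt(mu/r) = 7406.1688 m/s = 7.4062 km/s
strips/day = v*86400/40075 = 7.4062*86400/40075 = 15.9674
coverage/day = strips * swath = 15.9674 * 343.4307 = 5483.6903 km
revisit = 40075 / 5483.6903 = 7.3080 days

7.3080 days


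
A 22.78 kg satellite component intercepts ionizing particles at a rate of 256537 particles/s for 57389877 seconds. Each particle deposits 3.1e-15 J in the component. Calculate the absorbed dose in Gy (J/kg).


Total energy deposited = rate * time * E_per
  = 256537 * 57389877 * 3.1e-15 = 0.04564014 J
Dose = E_total / mass = 0.04564014 / 22.78
Dose = 0.002003518 Gy

0.0020 Gy


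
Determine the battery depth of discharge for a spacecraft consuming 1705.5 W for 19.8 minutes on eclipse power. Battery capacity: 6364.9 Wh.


E_used = P * t / 60 = 1705.5 * 19.8 / 60 = 562.8150 Wh
DOD = E_used / E_total * 100 = 562.8150 / 6364.9 * 100
DOD = 8.8425 %

8.8425 %


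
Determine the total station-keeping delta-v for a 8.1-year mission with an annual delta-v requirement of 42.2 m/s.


dV = rate * years = 42.2 * 8.1
dV = 341.8200 m/s

341.8200 m/s
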